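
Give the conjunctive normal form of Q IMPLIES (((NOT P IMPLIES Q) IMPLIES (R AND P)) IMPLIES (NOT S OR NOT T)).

Q IMPLIES (((NOT P IMPLIES Q) IMPLIES (R AND P)) IMPLIES (NOT S OR NOT T))
= NOT Q OR (((NOT P IMPLIES Q) IMPLIES (R AND P)) IMPLIES (NOT S OR NOT T))   [eliminate IMPLIES]
= NOT Q OR NOT ((NOT P IMPLIES Q) IMPLIES (R AND P)) OR NOT S OR NOT T   [eliminate IMPLIES]
= NOT Q OR NOT (NOT (NOT P IMPLIES Q) OR (R AND P)) OR NOT S OR NOT T   [eliminate IMPLIES]
= NOT Q OR NOT (NOT (NOT NOT P OR Q) OR (R AND P)) OR NOT S OR NOT T   [eliminate IMPLIES]
= NOT Q OR (NOT NOT (NOT NOT P OR Q) AND NOT (R AND P)) OR NOT S OR NOT T   [De Morgan]
= NOT Q OR ((NOT NOT P OR Q) AND NOT (R AND P)) OR NOT S OR NOT T   [double negation]
= NOT Q OR ((P OR Q) AND NOT (R AND P)) OR NOT S OR NOT T   [double negation]
= NOT Q OR ((P OR Q) AND (NOT R OR NOT P)) OR NOT S OR NOT T   [De Morgan]
= (NOT Q OR P OR Q OR NOT S OR NOT T) AND (NOT Q OR NOT R OR NOT P OR NOT S OR NOT T)   [distribute OR over AND]
= NOT Q OR NOT R OR NOT P OR NOT S OR NOT T   [simplify]

NOT Q OR NOT R OR NOT P OR NOT S OR NOT T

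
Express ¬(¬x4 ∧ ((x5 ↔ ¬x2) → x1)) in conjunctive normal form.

(x4 ∨ ¬x5 ∨ ¬x2) ∧ (x4 ∨ x2 ∨ x5) ∧ (x4 ∨ ¬x1)

¬(¬x4 ∧ ((x5 ↔ ¬x2) → x1))
≡ ¬(¬x4 ∧ (¬(x5 ↔ ¬x2) ∨ x1))
≡ ¬(¬x4 ∧ (¬((x5 → ¬x2) ∧ (¬x2 → x5)) ∨ x1))
≡ ¬(¬x4 ∧ (¬((¬x5 ∨ ¬x2) ∧ (¬x2 → x5)) ∨ x1))
≡ ¬(¬x4 ∧ (¬((¬x5 ∨ ¬x2) ∧ (¬¬x2 ∨ x5)) ∨ x1))
≡ ¬¬x4 ∨ ¬(¬((¬x5 ∨ ¬x2) ∧ (¬¬x2 ∨ x5)) ∨ x1)
≡ x4 ∨ ¬(¬((¬x5 ∨ ¬x2) ∧ (¬¬x2 ∨ x5)) ∨ x1)
≡ x4 ∨ (¬¬((¬x5 ∨ ¬x2) ∧ (¬¬x2 ∨ x5)) ∧ ¬x1)
≡ x4 ∨ ((¬x5 ∨ ¬x2) ∧ (¬¬x2 ∨ x5) ∧ ¬x1)
≡ x4 ∨ ((¬x5 ∨ ¬x2) ∧ (x2 ∨ x5) ∧ ¬x1)
≡ (x4 ∨ ¬x5 ∨ ¬x2) ∧ (x4 ∨ x2 ∨ x5) ∧ (x4 ∨ ¬x1)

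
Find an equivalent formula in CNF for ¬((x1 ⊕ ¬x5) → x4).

¬((x1 ⊕ ¬x5) → x4)
= ¬(¬(x1 ⊕ ¬x5) ∨ x4)   — eliminate →
= ¬(¬((x1 ∨ ¬x5) ∧ ¬(x1 ∧ ¬x5)) ∨ x4)   — expand ⊕
= ¬¬((x1 ∨ ¬x5) ∧ ¬(x1 ∧ ¬x5)) ∧ ¬x4   — De Morgan
= (x1 ∨ ¬x5) ∧ ¬(x1 ∧ ¬x5) ∧ ¬x4   — double negation
= (x1 ∨ ¬x5) ∧ (¬x1 ∨ ¬¬x5) ∧ ¬x4   — De Morgan
= (x1 ∨ ¬x5) ∧ (¬x1 ∨ x5) ∧ ¬x4   — double negation

(x1 ∨ ¬x5) ∧ (¬x1 ∨ x5) ∧ ¬x4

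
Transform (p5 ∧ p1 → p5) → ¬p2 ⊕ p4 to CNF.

(p5 ∨ ¬p2 ∨ p4) ∧ (p5 ∨ p2 ∨ ¬p4) ∧ (p1 ∨ ¬p2 ∨ p4) ∧ (p1 ∨ p2 ∨ ¬p4) ∧ (¬p5 ∨ ¬p2 ∨ p4) ∧ (¬p5 ∨ p2 ∨ ¬p4)

(p5 ∧ p1 → p5) → ¬p2 ⊕ p4
≡ ¬(p5 ∧ p1 → p5) ∨ (¬p2 ⊕ p4)   [eliminate →]
≡ ¬(¬(p5 ∧ p1) ∨ p5) ∨ (¬p2 ⊕ p4)   [eliminate →]
≡ ¬(¬(p5 ∧ p1) ∨ p5) ∨ (¬p2 ∨ p4) ∧ ¬(¬p2 ∧ p4)   [expand ⊕]
≡ ¬¬(p5 ∧ p1) ∧ ¬p5 ∨ (¬p2 ∨ p4) ∧ ¬(¬p2 ∧ p4)   [De Morgan]
≡ p5 ∧ p1 ∧ ¬p5 ∨ (¬p2 ∨ p4) ∧ ¬(¬p2 ∧ p4)   [double negation]
≡ p5 ∧ p1 ∧ ¬p5 ∨ (¬p2 ∨ p4) ∧ (¬¬p2 ∨ ¬p4)   [De Morgan]
≡ p5 ∧ p1 ∧ ¬p5 ∨ (¬p2 ∨ p4) ∧ (p2 ∨ ¬p4)   [double negation]
≡ (p5 ∨ ¬p2 ∨ p4) ∧ (p5 ∨ p2 ∨ ¬p4) ∧ (p1 ∨ ¬p2 ∨ p4) ∧ (p1 ∨ p2 ∨ ¬p4) ∧ (¬p5 ∨ ¬p2 ∨ p4) ∧ (¬p5 ∨ p2 ∨ ¬p4)   [distribute ∨ over ∧]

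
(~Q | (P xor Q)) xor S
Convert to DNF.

(~Q & ~S) | (~P & Q & ~S) | (Q & P & S)

(~Q | (P xor Q)) xor S
⇔ ((~Q | (P xor Q)) & ~S) | (~(~Q | (P xor Q)) & S)   [expand xor]
⇔ ((~Q | (P & ~Q) | (~P & Q)) & ~S) | (~(~Q | (P xor Q)) & S)   [expand xor]
⇔ ((~Q | (P & ~Q) | (~P & Q)) & ~S) | (~(~Q | (P & ~Q) | (~P & Q)) & S)   [expand xor]
⇔ ((~Q | (P & ~Q) | (~P & Q)) & ~S) | (~~Q & ~(P & ~Q) & ~(~P & Q) & S)   [De Morgan]
⇔ ((~Q | (P & ~Q) | (~P & Q)) & ~S) | (Q & ~(P & ~Q) & ~(~P & Q) & S)   [double negation]
⇔ ((~Q | (P & ~Q) | (~P & Q)) & ~S) | (Q & (~P | ~~Q) & ~(~P & Q) & S)   [De Morgan]
⇔ ((~Q | (P & ~Q) | (~P & Q)) & ~S) | (Q & (~P | Q) & ~(~P & Q) & S)   [double negation]
⇔ ((~Q | (P & ~Q) | (~P & Q)) & ~S) | (Q & (~P | Q) & (~~P | ~Q) & S)   [De Morgan]
⇔ ((~Q | (P & ~Q) | (~P & Q)) & ~S) | (Q & (~P | Q) & (P | ~Q) & S)   [double negation]
⇔ (~Q & ~S) | (P & ~Q & ~S) | (~P & Q & ~S) | (Q & ~P & P & S) | (Q & ~P & ~Q & S) | (Q & Q & P & S) | (Q & Q & ~Q & S)   [distribute & over |]
⇔ (~Q & ~S) | (~P & Q & ~S) | (Q & P & S)   [simplify]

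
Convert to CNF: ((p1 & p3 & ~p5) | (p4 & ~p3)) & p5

((p1 & p3 & ~p5) | (p4 & ~p3)) & p5
≡ (p1 | p4) & (p1 | ~p3) & (p3 | p4) & (p3 | ~p3) & (~p5 | p4) & (~p5 | ~p3) & p5   — distribute | over &
≡ (p1 | p4) & (p1 | ~p3) & (p3 | p4) & (~p5 | p4) & (~p5 | ~p3) & p5   — simplify

(p1 | p4) & (p1 | ~p3) & (p3 | p4) & (~p5 | p4) & (~p5 | ~p3) & p5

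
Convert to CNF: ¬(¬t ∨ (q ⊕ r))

t ∧ (¬q ∨ r) ∧ (¬r ∨ q)

¬(¬t ∨ (q ⊕ r))
≡ ¬(¬t ∨ ((q ∨ r) ∧ ¬(q ∧ r)))   [expand ⊕]
≡ ¬¬t ∧ ¬((q ∨ r) ∧ ¬(q ∧ r))   [De Morgan]
≡ t ∧ ¬((q ∨ r) ∧ ¬(q ∧ r))   [double negation]
≡ t ∧ (¬(q ∨ r) ∨ ¬¬(q ∧ r))   [De Morgan]
≡ t ∧ ((¬q ∧ ¬r) ∨ ¬¬(q ∧ r))   [De Morgan]
≡ t ∧ ((¬q ∧ ¬r) ∨ (q ∧ r))   [double negation]
≡ t ∧ (¬q ∨ q) ∧ (¬q ∨ r) ∧ (¬r ∨ q) ∧ (¬r ∨ r)   [distribute ∨ over ∧]
≡ t ∧ (¬q ∨ r) ∧ (¬r ∨ q)   [simplify]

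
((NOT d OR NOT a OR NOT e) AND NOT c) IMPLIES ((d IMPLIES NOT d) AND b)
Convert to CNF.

((NOT d OR NOT a OR NOT e) AND NOT c) IMPLIES ((d IMPLIES NOT d) AND b)
= NOT ((NOT d OR NOT a OR NOT e) AND NOT c) OR ((d IMPLIES NOT d) AND b)   — eliminate IMPLIES
= NOT ((NOT d OR NOT a OR NOT e) AND NOT c) OR ((NOT d OR NOT d) AND b)   — eliminate IMPLIES
= NOT (NOT d OR NOT a OR NOT e) OR NOT NOT c OR ((NOT d OR NOT d) AND b)   — De Morgan
= (NOT NOT d AND NOT NOT a AND NOT NOT e) OR NOT NOT c OR ((NOT d OR NOT d) AND b)   — De Morgan
= (d AND NOT NOT a AND NOT NOT e) OR NOT NOT c OR ((NOT d OR NOT d) AND b)   — double negation
= (d AND a AND NOT NOT e) OR NOT NOT c OR ((NOT d OR NOT d) AND b)   — double negation
= (d AND a AND e) OR NOT NOT c OR ((NOT d OR NOT d) AND b)   — double negation
= (d AND a AND e) OR c OR ((NOT d OR NOT d) AND b)   — double negation
= (d OR c OR NOT d OR NOT d) AND (d OR c OR b) AND (a OR c OR NOT d OR NOT d) AND (a OR c OR b) AND (e OR c OR NOT d OR NOT d) AND (e OR c OR b)   — distribute OR over AND
= (d OR c OR b) AND (a OR c OR NOT d) AND (a OR c OR b) AND (e OR c OR NOT d) AND (e OR c OR b)   — simplify

(d OR c OR b) AND (a OR c OR NOT d) AND (a OR c OR b) AND (e OR c OR NOT d) AND (e OR c OR b)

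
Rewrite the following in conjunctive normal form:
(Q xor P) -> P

(Q xor P) -> P
⇔ ~(Q xor P) | P   [eliminate ->]
⇔ ~((Q | P) & ~(Q & P)) | P   [expand xor]
⇔ ~(Q | P) | ~~(Q & P) | P   [De Morgan]
⇔ (~Q & ~P) | ~~(Q & P) | P   [De Morgan]
⇔ (~Q & ~P) | (Q & P) | P   [double negation]
⇔ (~Q | Q | P) & (~Q | P | P) & (~P | Q | P) & (~P | P | P)   [distribute | over &]
⇔ ~Q | P   [simplify]

~Q | P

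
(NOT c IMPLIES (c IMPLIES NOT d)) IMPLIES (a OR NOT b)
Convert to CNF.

(NOT c IMPLIES (c IMPLIES NOT d)) IMPLIES (a OR NOT b)
≡ NOT (NOT c IMPLIES (c IMPLIES NOT d)) OR a OR NOT b
≡ NOT (NOT NOT c OR (c IMPLIES NOT d)) OR a OR NOT b
≡ NOT (NOT NOT c OR NOT c OR NOT d) OR a OR NOT b
≡ (NOT NOT NOT c AND NOT NOT c AND NOT NOT d) OR a OR NOT b
≡ (NOT c AND NOT NOT c AND NOT NOT d) OR a OR NOT b
≡ (NOT c AND c AND NOT NOT d) OR a OR NOT b
≡ (NOT c AND c AND d) OR a OR NOT b
≡ (NOT c OR a OR NOT b) AND (c OR a OR NOT b) AND (d OR a OR NOT b)

(NOT c OR a OR NOT b) AND (c OR a OR NOT b) AND (d OR a OR NOT b)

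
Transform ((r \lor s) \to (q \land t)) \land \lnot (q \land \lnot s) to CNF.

(\lnot r \lor q) \land (\lnot r \lor t) \land (\lnot s \lor q) \land (\lnot s \lor t) \land (\lnot q \lor s)

((r \lor s) \to (q \land t)) \land \lnot (q \land \lnot s)
≡ (\lnot (r \lor s) \lor (q \land t)) \land \lnot (q \land \lnot s)   (eliminate \to)
≡ ((\lnot r \land \lnot s) \lor (q \land t)) \land \lnot (q \land \lnot s)   (De Morgan)
≡ ((\lnot r \land \lnot s) \lor (q \land t)) \land (\lnot q \lor \lnot \lnot s)   (De Morgan)
≡ ((\lnot r \land \lnot s) \lor (q \land t)) \land (\lnot q \lor s)   (double negation)
≡ (\lnot r \lor q) \land (\lnot r \lor t) \land (\lnot s \lor q) \land (\lnot s \lor t) \land (\lnot q \lor s)   (distribute \lor over \land)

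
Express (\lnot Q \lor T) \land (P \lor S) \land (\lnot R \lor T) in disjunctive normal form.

(\lnot Q \land P \land \lnot R) \lor (\lnot Q \land S \land \lnot R) \lor (T \land P) \lor (T \land S)

(\lnot Q \lor T) \land (P \lor S) \land (\lnot R \lor T)
= (\lnot Q \land P \land \lnot R) \lor (\lnot Q \land P \land T) \lor (\lnot Q \land S \land \lnot R) \lor (\lnot Q \land S \land T) \lor (T \land P \land \lnot R) \lor (T \land P \land T) \lor (T \land S \land \lnot R) \lor (T \land S \land T)   — distribute \land over \lor
= (\lnot Q \land P \land \lnot R) \lor (\lnot Q \land S \land \lnot R) \lor (T \land P) \lor (T \land S)   — simplify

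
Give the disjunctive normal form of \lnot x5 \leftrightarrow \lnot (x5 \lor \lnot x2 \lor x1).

x5 \lor (\lnot x5 \land x2 \land \lnot x1)

\lnot x5 \leftrightarrow \lnot (x5 \lor \lnot x2 \lor x1)
≡ (\lnot x5 \to \lnot (x5 \lor \lnot x2 \lor x1)) \land (\lnot (x5 \lor \lnot x2 \lor x1) \to \lnot x5)   [eliminate \leftrightarrow]
≡ (\lnot \lnot x5 \lor \lnot (x5 \lor \lnot x2 \lor x1)) \land (\lnot (x5 \lor \lnot x2 \lor x1) \to \lnot x5)   [eliminate \to]
≡ (\lnot \lnot x5 \lor \lnot (x5 \lor \lnot x2 \lor x1)) \land (\lnot \lnot (x5 \lor \lnot x2 \lor x1) \lor \lnot x5)   [eliminate \to]
≡ (x5 \lor \lnot (x5 \lor \lnot x2 \lor x1)) \land (\lnot \lnot (x5 \lor \lnot x2 \lor x1) \lor \lnot x5)   [double negation]
≡ (x5 \lor (\lnot x5 \land \lnot \lnot x2 \land \lnot x1)) \land (\lnot \lnot (x5 \lor \lnot x2 \lor x1) \lor \lnot x5)   [De Morgan]
≡ (x5 \lor (\lnot x5 \land x2 \land \lnot x1)) \land (\lnot \lnot (x5 \lor \lnot x2 \lor x1) \lor \lnot x5)   [double negation]
≡ (x5 \lor (\lnot x5 \land x2 \land \lnot x1)) \land (x5 \lor \lnot x2 \lor x1 \lor \lnot x5)   [double negation]
≡ (x5 \land x5) \lor (x5 \land \lnot x2) \lor (x5 \land x1) \lor (x5 \land \lnot x5) \lor (\lnot x5 \land x2 \land \lnot x1 \land x5) \lor (\lnot x5 \land x2 \land \lnot x1 \land \lnot x2) \lor (\lnot x5 \land x2 \land \lnot x1 \land x1) \lor (\lnot x5 \land x2 \land \lnot x1 \land \lnot x5)   [distribute \land over \lor]
≡ x5 \lor (\lnot x5 \land x2 \land \lnot x1)   [simplify]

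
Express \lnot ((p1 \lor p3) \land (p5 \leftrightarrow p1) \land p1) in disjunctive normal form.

(p1 \land \lnot p5) \lor \lnot p1

\lnot ((p1 \lor p3) \land (p5 \leftrightarrow p1) \land p1)
⇔ \lnot ((p1 \lor p3) \land (p5 \to p1) \land (p1 \to p5) \land p1)   (eliminate \leftrightarrow)
⇔ \lnot ((p1 \lor p3) \land (\lnot p5 \lor p1) \land (p1 \to p5) \land p1)   (eliminate \to)
⇔ \lnot ((p1 \lor p3) \land (\lnot p5 \lor p1) \land (\lnot p1 \lor p5) \land p1)   (eliminate \to)
⇔ \lnot (p1 \lor p3) \lor \lnot (\lnot p5 \lor p1) \lor \lnot (\lnot p1 \lor p5) \lor \lnot p1   (De Morgan)
⇔ (\lnot p1 \land \lnot p3) \lor \lnot (\lnot p5 \lor p1) \lor \lnot (\lnot p1 \lor p5) \lor \lnot p1   (De Morgan)
⇔ (\lnot p1 \land \lnot p3) \lor (\lnot \lnot p5 \land \lnot p1) \lor \lnot (\lnot p1 \lor p5) \lor \lnot p1   (De Morgan)
⇔ (\lnot p1 \land \lnot p3) \lor (p5 \land \lnot p1) \lor \lnot (\lnot p1 \lor p5) \lor \lnot p1   (double negation)
⇔ (\lnot p1 \land \lnot p3) \lor (p5 \land \lnot p1) \lor (\lnot \lnot p1 \land \lnot p5) \lor \lnot p1   (De Morgan)
⇔ (\lnot p1 \land \lnot p3) \lor (p5 \land \lnot p1) \lor (p1 \land \lnot p5) \lor \lnot p1   (double negation)
⇔ (p1 \land \lnot p5) \lor \lnot p1   (simplify)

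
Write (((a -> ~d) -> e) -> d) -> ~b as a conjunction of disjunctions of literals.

(((a -> ~d) -> e) -> d) -> ~b
⇔ ~(((a -> ~d) -> e) -> d) | ~b   [eliminate ->]
⇔ ~(~((a -> ~d) -> e) | d) | ~b   [eliminate ->]
⇔ ~(~(~(a -> ~d) | e) | d) | ~b   [eliminate ->]
⇔ ~(~(~(~a | ~d) | e) | d) | ~b   [eliminate ->]
⇔ (~~(~(~a | ~d) | e) & ~d) | ~b   [De Morgan]
⇔ ((~(~a | ~d) | e) & ~d) | ~b   [double negation]
⇔ (((~~a & ~~d) | e) & ~d) | ~b   [De Morgan]
⇔ (((a & ~~d) | e) & ~d) | ~b   [double negation]
⇔ (((a & d) | e) & ~d) | ~b   [double negation]
⇔ (a | e | ~b) & (d | e | ~b) & (~d | ~b)   [distribute | over &]

(a | e | ~b) & (d | e | ~b) & (~d | ~b)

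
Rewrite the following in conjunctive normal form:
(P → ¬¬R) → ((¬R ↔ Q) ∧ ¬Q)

(P ∨ R ∨ Q) ∧ (P ∨ ¬Q) ∧ (¬R ∨ ¬Q)

(P → ¬¬R) → ((¬R ↔ Q) ∧ ¬Q)
= ¬(P → ¬¬R) ∨ ((¬R ↔ Q) ∧ ¬Q)   [eliminate →]
= ¬(¬P ∨ ¬¬R) ∨ ((¬R ↔ Q) ∧ ¬Q)   [eliminate →]
= ¬(¬P ∨ ¬¬R) ∨ ((¬R → Q) ∧ (Q → ¬R) ∧ ¬Q)   [eliminate ↔]
= ¬(¬P ∨ ¬¬R) ∨ ((¬¬R ∨ Q) ∧ (Q → ¬R) ∧ ¬Q)   [eliminate →]
= ¬(¬P ∨ ¬¬R) ∨ ((¬¬R ∨ Q) ∧ (¬Q ∨ ¬R) ∧ ¬Q)   [eliminate →]
= (¬¬P ∧ ¬¬¬R) ∨ ((¬¬R ∨ Q) ∧ (¬Q ∨ ¬R) ∧ ¬Q)   [De Morgan]
= (P ∧ ¬¬¬R) ∨ ((¬¬R ∨ Q) ∧ (¬Q ∨ ¬R) ∧ ¬Q)   [double negation]
= (P ∧ ¬R) ∨ ((¬¬R ∨ Q) ∧ (¬Q ∨ ¬R) ∧ ¬Q)   [double negation]
= (P ∧ ¬R) ∨ ((R ∨ Q) ∧ (¬Q ∨ ¬R) ∧ ¬Q)   [double negation]
= (P ∨ R ∨ Q) ∧ (P ∨ ¬Q ∨ ¬R) ∧ (P ∨ ¬Q) ∧ (¬R ∨ R ∨ Q) ∧ (¬R ∨ ¬Q ∨ ¬R) ∧ (¬R ∨ ¬Q)   [distribute ∨ over ∧]
= (P ∨ R ∨ Q) ∧ (P ∨ ¬Q) ∧ (¬R ∨ ¬Q)   [simplify]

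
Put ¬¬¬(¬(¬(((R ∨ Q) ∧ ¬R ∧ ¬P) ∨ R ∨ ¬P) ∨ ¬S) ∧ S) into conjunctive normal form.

¬¬¬(¬(¬(((R ∨ Q) ∧ ¬R ∧ ¬P) ∨ R ∨ ¬P) ∨ ¬S) ∧ S)
≡ ¬(¬(¬(((R ∨ Q) ∧ ¬R ∧ ¬P) ∨ R ∨ ¬P) ∨ ¬S) ∧ S)   (double negation)
≡ ¬¬(¬(((R ∨ Q) ∧ ¬R ∧ ¬P) ∨ R ∨ ¬P) ∨ ¬S) ∨ ¬S   (De Morgan)
≡ ¬(((R ∨ Q) ∧ ¬R ∧ ¬P) ∨ R ∨ ¬P) ∨ ¬S ∨ ¬S   (double negation)
≡ (¬((R ∨ Q) ∧ ¬R ∧ ¬P) ∧ ¬R ∧ ¬¬P) ∨ ¬S ∨ ¬S   (De Morgan)
≡ ((¬(R ∨ Q) ∨ ¬¬R ∨ ¬¬P) ∧ ¬R ∧ ¬¬P) ∨ ¬S ∨ ¬S   (De Morgan)
≡ (((¬R ∧ ¬Q) ∨ ¬¬R ∨ ¬¬P) ∧ ¬R ∧ ¬¬P) ∨ ¬S ∨ ¬S   (De Morgan)
≡ (((¬R ∧ ¬Q) ∨ R ∨ ¬¬P) ∧ ¬R ∧ ¬¬P) ∨ ¬S ∨ ¬S   (double negation)
≡ (((¬R ∧ ¬Q) ∨ R ∨ P) ∧ ¬R ∧ ¬¬P) ∨ ¬S ∨ ¬S   (double negation)
≡ (((¬R ∧ ¬Q) ∨ R ∨ P) ∧ ¬R ∧ P) ∨ ¬S ∨ ¬S   (double negation)
≡ (¬R ∨ R ∨ P ∨ ¬S ∨ ¬S) ∧ (¬Q ∨ R ∨ P ∨ ¬S ∨ ¬S) ∧ (¬R ∨ ¬S ∨ ¬S) ∧ (P ∨ ¬S ∨ ¬S)   (distribute ∨ over ∧)
≡ (¬R ∨ ¬S) ∧ (P ∨ ¬S)   (simplify)

(¬R ∨ ¬S) ∧ (P ∨ ¬S)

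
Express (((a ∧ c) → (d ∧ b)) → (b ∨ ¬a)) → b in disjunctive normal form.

(¬c ∧ ¬b ∧ a) ∨ b

(((a ∧ c) → (d ∧ b)) → (b ∨ ¬a)) → b
⇔ ¬(((a ∧ c) → (d ∧ b)) → (b ∨ ¬a)) ∨ b   (eliminate →)
⇔ ¬(¬((a ∧ c) → (d ∧ b)) ∨ b ∨ ¬a) ∨ b   (eliminate →)
⇔ ¬(¬(¬(a ∧ c) ∨ (d ∧ b)) ∨ b ∨ ¬a) ∨ b   (eliminate →)
⇔ (¬¬(¬(a ∧ c) ∨ (d ∧ b)) ∧ ¬b ∧ ¬¬a) ∨ b   (De Morgan)
⇔ ((¬(a ∧ c) ∨ (d ∧ b)) ∧ ¬b ∧ ¬¬a) ∨ b   (double negation)
⇔ ((¬a ∨ ¬c ∨ (d ∧ b)) ∧ ¬b ∧ ¬¬a) ∨ b   (De Morgan)
⇔ ((¬a ∨ ¬c ∨ (d ∧ b)) ∧ ¬b ∧ a) ∨ b   (double negation)
⇔ (¬a ∧ ¬b ∧ a) ∨ (¬c ∧ ¬b ∧ a) ∨ (d ∧ b ∧ ¬b ∧ a) ∨ b   (distribute ∧ over ∨)
⇔ (¬c ∧ ¬b ∧ a) ∨ b   (simplify)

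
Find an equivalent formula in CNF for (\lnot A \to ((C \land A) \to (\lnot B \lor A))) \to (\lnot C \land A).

(\lnot A \to ((C \land A) \to (\lnot B \lor A))) \to (\lnot C \land A)
⇔ \lnot (\lnot A \to ((C \land A) \to (\lnot B \lor A))) \lor (\lnot C \land A)   [eliminate \to]
⇔ \lnot (\lnot \lnot A \lor ((C \land A) \to (\lnot B \lor A))) \lor (\lnot C \land A)   [eliminate \to]
⇔ \lnot (\lnot \lnot A \lor \lnot (C \land A) \lor \lnot B \lor A) \lor (\lnot C \land A)   [eliminate \to]
⇔ (\lnot \lnot \lnot A \land \lnot \lnot (C \land A) \land \lnot \lnot B \land \lnot A) \lor (\lnot C \land A)   [De Morgan]
⇔ (\lnot A \land \lnot \lnot (C \land A) \land \lnot \lnot B \land \lnot A) \lor (\lnot C \land A)   [double negation]
⇔ (\lnot A \land C \land A \land \lnot \lnot B \land \lnot A) \lor (\lnot C \land A)   [double negation]
⇔ (\lnot A \land C \land A \land B \land \lnot A) \lor (\lnot C \land A)   [double negation]
⇔ (\lnot A \lor \lnot C) \land (\lnot A \lor A) \land (C \lor \lnot C) \land (C \lor A) \land (A \lor \lnot C) \land (A \lor A) \land (B \lor \lnot C) \land (B \lor A) \land (\lnot A \lor \lnot C) \land (\lnot A \lor A)   [distribute \lor over \land]
⇔ (\lnot A \lor \lnot C) \land A \land (B \lor \lnot C)   [simplify]

(\lnot A \lor \lnot C) \land A \land (B \lor \lnot C)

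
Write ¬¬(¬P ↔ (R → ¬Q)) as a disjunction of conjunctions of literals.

¬¬(¬P ↔ (R → ¬Q))
⇔ ¬¬((¬P → (R → ¬Q)) ∧ ((R → ¬Q) → ¬P))   — eliminate ↔
⇔ ¬¬((¬¬P ∨ (R → ¬Q)) ∧ ((R → ¬Q) → ¬P))   — eliminate →
⇔ ¬¬((¬¬P ∨ ¬R ∨ ¬Q) ∧ ((R → ¬Q) → ¬P))   — eliminate →
⇔ ¬¬((¬¬P ∨ ¬R ∨ ¬Q) ∧ (¬(R → ¬Q) ∨ ¬P))   — eliminate →
⇔ ¬¬((¬¬P ∨ ¬R ∨ ¬Q) ∧ (¬(¬R ∨ ¬Q) ∨ ¬P))   — eliminate →
⇔ (¬¬P ∨ ¬R ∨ ¬Q) ∧ (¬(¬R ∨ ¬Q) ∨ ¬P)   — double negation
⇔ (P ∨ ¬R ∨ ¬Q) ∧ (¬(¬R ∨ ¬Q) ∨ ¬P)   — double negation
⇔ (P ∨ ¬R ∨ ¬Q) ∧ ((¬¬R ∧ ¬¬Q) ∨ ¬P)   — De Morgan
⇔ (P ∨ ¬R ∨ ¬Q) ∧ ((R ∧ ¬¬Q) ∨ ¬P)   — double negation
⇔ (P ∨ ¬R ∨ ¬Q) ∧ ((R ∧ Q) ∨ ¬P)   — double negation
⇔ (P ∧ R ∧ Q) ∨ (P ∧ ¬P) ∨ (¬R ∧ R ∧ Q) ∨ (¬R ∧ ¬P) ∨ (¬Q ∧ R ∧ Q) ∨ (¬Q ∧ ¬P)   — distribute ∧ over ∨
⇔ (P ∧ R ∧ Q) ∨ (¬R ∧ ¬P) ∨ (¬Q ∧ ¬P)   — simplify

(P ∧ R ∧ Q) ∨ (¬R ∧ ¬P) ∨ (¬Q ∧ ¬P)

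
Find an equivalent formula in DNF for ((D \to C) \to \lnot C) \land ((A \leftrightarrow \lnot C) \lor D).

(D \land \lnot C) \lor (\lnot C \land A)

((D \to C) \to \lnot C) \land ((A \leftrightarrow \lnot C) \lor D)
≡ (\lnot (D \to C) \lor \lnot C) \land ((A \leftrightarrow \lnot C) \lor D)
≡ (\lnot (\lnot D \lor C) \lor \lnot C) \land ((A \leftrightarrow \lnot C) \lor D)
≡ (\lnot (\lnot D \lor C) \lor \lnot C) \land (((A \to \lnot C) \land (\lnot C \to A)) \lor D)
≡ (\lnot (\lnot D \lor C) \lor \lnot C) \land (((\lnot A \lor \lnot C) \land (\lnot C \to A)) \lor D)
≡ (\lnot (\lnot D \lor C) \lor \lnot C) \land (((\lnot A \lor \lnot C) \land (\lnot \lnot C \lor A)) \lor D)
≡ ((\lnot \lnot D \land \lnot C) \lor \lnot C) \land (((\lnot A \lor \lnot C) \land (\lnot \lnot C \lor A)) \lor D)
≡ ((D \land \lnot C) \lor \lnot C) \land (((\lnot A \lor \lnot C) \land (\lnot \lnot C \lor A)) \lor D)
≡ ((D \land \lnot C) \lor \lnot C) \land (((\lnot A \lor \lnot C) \land (C \lor A)) \lor D)
≡ (D \land \lnot C \land \lnot A \land C) \lor (D \land \lnot C \land \lnot A \land A) \lor (D \land \lnot C \land \lnot C \land C) \lor (D \land \lnot C \land \lnot C \land A) \lor (D \land \lnot C \land D) \lor (\lnot C \land \lnot A \land C) \lor (\lnot C \land \lnot A \land A) \lor (\lnot C \land \lnot C \land C) \lor (\lnot C \land \lnot C \land A) \lor (\lnot C \land D)
≡ (D \land \lnot C) \lor (\lnot C \land A)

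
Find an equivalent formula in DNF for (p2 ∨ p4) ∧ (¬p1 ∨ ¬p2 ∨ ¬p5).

(p2 ∧ ¬p1) ∨ (p2 ∧ ¬p5) ∨ (p4 ∧ ¬p1) ∨ (p4 ∧ ¬p2) ∨ (p4 ∧ ¬p5)

(p2 ∨ p4) ∧ (¬p1 ∨ ¬p2 ∨ ¬p5)
= (p2 ∧ ¬p1) ∨ (p2 ∧ ¬p2) ∨ (p2 ∧ ¬p5) ∨ (p4 ∧ ¬p1) ∨ (p4 ∧ ¬p2) ∨ (p4 ∧ ¬p5)   — distribute ∧ over ∨
= (p2 ∧ ¬p1) ∨ (p2 ∧ ¬p5) ∨ (p4 ∧ ¬p1) ∨ (p4 ∧ ¬p2) ∨ (p4 ∧ ¬p5)   — simplify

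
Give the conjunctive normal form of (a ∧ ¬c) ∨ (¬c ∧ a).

(a ∧ ¬c) ∨ (¬c ∧ a)
≡ (a ∨ ¬c) ∧ (a ∨ a) ∧ (¬c ∨ ¬c) ∧ (¬c ∨ a)   — distribute ∨ over ∧
≡ a ∧ ¬c   — simplify

a ∧ ¬c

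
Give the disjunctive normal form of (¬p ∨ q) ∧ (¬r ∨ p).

(¬p ∨ q) ∧ (¬r ∨ p)
= (¬p ∧ ¬r) ∨ (¬p ∧ p) ∨ (q ∧ ¬r) ∨ (q ∧ p)   [distribute ∧ over ∨]
= (¬p ∧ ¬r) ∨ (q ∧ ¬r) ∨ (q ∧ p)   [simplify]

(¬p ∧ ¬r) ∨ (q ∧ ¬r) ∨ (q ∧ p)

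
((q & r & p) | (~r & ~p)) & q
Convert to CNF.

(r | ~p) & (p | ~r) & q

((q & r & p) | (~r & ~p)) & q
≡ (q | ~r) & (q | ~p) & (r | ~r) & (r | ~p) & (p | ~r) & (p | ~p) & q   — distribute | over &
≡ (r | ~p) & (p | ~r) & q   — simplify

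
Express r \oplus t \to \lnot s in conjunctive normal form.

(\lnot r \lor t \lor \lnot s) \land (\lnot t \lor r \lor \lnot s)

r \oplus t \to \lnot s
⇔ \lnot (r \oplus t) \lor \lnot s   (eliminate \to)
⇔ \lnot ((r \lor t) \land \lnot (r \land t)) \lor \lnot s   (expand \oplus)
⇔ \lnot (r \lor t) \lor \lnot \lnot (r \land t) \lor \lnot s   (De Morgan)
⇔ \lnot r \land \lnot t \lor \lnot \lnot (r \land t) \lor \lnot s   (De Morgan)
⇔ \lnot r \land \lnot t \lor r \land t \lor \lnot s   (double negation)
⇔ (\lnot r \lor r \lor \lnot s) \land (\lnot r \lor t \lor \lnot s) \land (\lnot t \lor r \lor \lnot s) \land (\lnot t \lor t \lor \lnot s)   (distribute \lor over \land)
⇔ (\lnot r \lor t \lor \lnot s) \land (\lnot t \lor r \lor \lnot s)   (simplify)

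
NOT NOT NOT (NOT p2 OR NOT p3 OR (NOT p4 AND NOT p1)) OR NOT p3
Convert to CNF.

NOT NOT NOT (NOT p2 OR NOT p3 OR (NOT p4 AND NOT p1)) OR NOT p3
≡ NOT (NOT p2 OR NOT p3 OR (NOT p4 AND NOT p1)) OR NOT p3   [double negation]
≡ (NOT NOT p2 AND NOT NOT p3 AND NOT (NOT p4 AND NOT p1)) OR NOT p3   [De Morgan]
≡ (p2 AND NOT NOT p3 AND NOT (NOT p4 AND NOT p1)) OR NOT p3   [double negation]
≡ (p2 AND p3 AND NOT (NOT p4 AND NOT p1)) OR NOT p3   [double negation]
≡ (p2 AND p3 AND (NOT NOT p4 OR NOT NOT p1)) OR NOT p3   [De Morgan]
≡ (p2 AND p3 AND (p4 OR NOT NOT p1)) OR NOT p3   [double negation]
≡ (p2 AND p3 AND (p4 OR p1)) OR NOT p3   [double negation]
≡ (p2 OR NOT p3) AND (p3 OR NOT p3) AND (p4 OR p1 OR NOT p3)   [distribute OR over AND]
≡ (p2 OR NOT p3) AND (p4 OR p1 OR NOT p3)   [simplify]

(p2 OR NOT p3) AND (p4 OR p1 OR NOT p3)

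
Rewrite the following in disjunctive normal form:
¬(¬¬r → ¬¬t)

¬(¬¬r → ¬¬t)
= ¬(¬¬¬r ∨ ¬¬t)   [eliminate →]
= ¬¬¬¬r ∧ ¬¬¬t   [De Morgan]
= ¬¬r ∧ ¬¬¬t   [double negation]
= r ∧ ¬¬¬t   [double negation]
= r ∧ ¬t   [double negation]

r ∧ ¬t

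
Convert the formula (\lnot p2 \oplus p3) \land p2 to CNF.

(\lnot p2 \lor p3) \land p2

(\lnot p2 \oplus p3) \land p2
≡ (\lnot p2 \lor p3) \land \lnot (\lnot p2 \land p3) \land p2   [expand \oplus]
≡ (\lnot p2 \lor p3) \land (\lnot \lnot p2 \lor \lnot p3) \land p2   [De Morgan]
≡ (\lnot p2 \lor p3) \land (p2 \lor \lnot p3) \land p2   [double negation]
≡ (\lnot p2 \lor p3) \land p2   [simplify]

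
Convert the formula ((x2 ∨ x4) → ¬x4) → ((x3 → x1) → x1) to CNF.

((x2 ∨ x4) → ¬x4) → ((x3 → x1) → x1)
⇔ ¬((x2 ∨ x4) → ¬x4) ∨ ((x3 → x1) → x1)   [eliminate →]
⇔ ¬(¬(x2 ∨ x4) ∨ ¬x4) ∨ ((x3 → x1) → x1)   [eliminate →]
⇔ ¬(¬(x2 ∨ x4) ∨ ¬x4) ∨ ¬(x3 → x1) ∨ x1   [eliminate →]
⇔ ¬(¬(x2 ∨ x4) ∨ ¬x4) ∨ ¬(¬x3 ∨ x1) ∨ x1   [eliminate →]
⇔ (¬¬(x2 ∨ x4) ∧ ¬¬x4) ∨ ¬(¬x3 ∨ x1) ∨ x1   [De Morgan]
⇔ ((x2 ∨ x4) ∧ ¬¬x4) ∨ ¬(¬x3 ∨ x1) ∨ x1   [double negation]
⇔ ((x2 ∨ x4) ∧ x4) ∨ ¬(¬x3 ∨ x1) ∨ x1   [double negation]
⇔ ((x2 ∨ x4) ∧ x4) ∨ (¬¬x3 ∧ ¬x1) ∨ x1   [De Morgan]
⇔ ((x2 ∨ x4) ∧ x4) ∨ (x3 ∧ ¬x1) ∨ x1   [double negation]
⇔ (x2 ∨ x4 ∨ x3 ∨ x1) ∧ (x2 ∨ x4 ∨ ¬x1 ∨ x1) ∧ (x4 ∨ x3 ∨ x1) ∧ (x4 ∨ ¬x1 ∨ x1)   [distribute ∨ over ∧]
⇔ x4 ∨ x3 ∨ x1   [simplify]

x4 ∨ x3 ∨ x1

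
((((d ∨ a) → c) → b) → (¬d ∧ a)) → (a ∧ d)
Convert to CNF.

(d ∨ a ∨ b) ∧ (¬c ∨ b ∨ a) ∧ (¬c ∨ b ∨ d) ∧ (d ∨ ¬a)

((((d ∨ a) → c) → b) → (¬d ∧ a)) → (a ∧ d)
≡ ¬((((d ∨ a) → c) → b) → (¬d ∧ a)) ∨ (a ∧ d)   — eliminate →
≡ ¬(¬(((d ∨ a) → c) → b) ∨ (¬d ∧ a)) ∨ (a ∧ d)   — eliminate →
≡ ¬(¬(¬((d ∨ a) → c) ∨ b) ∨ (¬d ∧ a)) ∨ (a ∧ d)   — eliminate →
≡ ¬(¬(¬(¬(d ∨ a) ∨ c) ∨ b) ∨ (¬d ∧ a)) ∨ (a ∧ d)   — eliminate →
≡ (¬¬(¬(¬(d ∨ a) ∨ c) ∨ b) ∧ ¬(¬d ∧ a)) ∨ (a ∧ d)   — De Morgan
≡ ((¬(¬(d ∨ a) ∨ c) ∨ b) ∧ ¬(¬d ∧ a)) ∨ (a ∧ d)   — double negation
≡ (((¬¬(d ∨ a) ∧ ¬c) ∨ b) ∧ ¬(¬d ∧ a)) ∨ (a ∧ d)   — De Morgan
≡ ((((d ∨ a) ∧ ¬c) ∨ b) ∧ ¬(¬d ∧ a)) ∨ (a ∧ d)   — double negation
≡ ((((d ∨ a) ∧ ¬c) ∨ b) ∧ (¬¬d ∨ ¬a)) ∨ (a ∧ d)   — De Morgan
≡ ((((d ∨ a) ∧ ¬c) ∨ b) ∧ (d ∨ ¬a)) ∨ (a ∧ d)   — double negation
≡ (d ∨ a ∨ b ∨ a) ∧ (d ∨ a ∨ b ∨ d) ∧ (¬c ∨ b ∨ a) ∧ (¬c ∨ b ∨ d) ∧ (d ∨ ¬a ∨ a) ∧ (d ∨ ¬a ∨ d)   — distribute ∨ over ∧
≡ (d ∨ a ∨ b) ∧ (¬c ∨ b ∨ a) ∧ (¬c ∨ b ∨ d) ∧ (d ∨ ¬a)   — simplify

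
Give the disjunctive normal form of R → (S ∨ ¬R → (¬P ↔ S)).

¬R ∨ ¬S ∧ R ∨ P ∧ ¬S ∨ S ∧ ¬P

R → (S ∨ ¬R → (¬P ↔ S))
⇔ ¬R ∨ (S ∨ ¬R → (¬P ↔ S))   (eliminate →)
⇔ ¬R ∨ ¬(S ∨ ¬R) ∨ (¬P ↔ S)   (eliminate →)
⇔ ¬R ∨ ¬(S ∨ ¬R) ∨ (¬P → S) ∧ (S → ¬P)   (eliminate ↔)
⇔ ¬R ∨ ¬(S ∨ ¬R) ∨ (¬¬P ∨ S) ∧ (S → ¬P)   (eliminate →)
⇔ ¬R ∨ ¬(S ∨ ¬R) ∨ (¬¬P ∨ S) ∧ (¬S ∨ ¬P)   (eliminate →)
⇔ ¬R ∨ ¬S ∧ ¬¬R ∨ (¬¬P ∨ S) ∧ (¬S ∨ ¬P)   (De Morgan)
⇔ ¬R ∨ ¬S ∧ R ∨ (¬¬P ∨ S) ∧ (¬S ∨ ¬P)   (double negation)
⇔ ¬R ∨ ¬S ∧ R ∨ (P ∨ S) ∧ (¬S ∨ ¬P)   (double negation)
⇔ ¬R ∨ ¬S ∧ R ∨ P ∧ ¬S ∨ P ∧ ¬P ∨ S ∧ ¬S ∨ S ∧ ¬P   (distribute ∧ over ∨)
⇔ ¬R ∨ ¬S ∧ R ∨ P ∧ ¬S ∨ S ∧ ¬P   (simplify)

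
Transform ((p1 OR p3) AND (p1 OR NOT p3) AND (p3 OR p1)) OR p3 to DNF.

p1 OR p3

((p1 OR p3) AND (p1 OR NOT p3) AND (p3 OR p1)) OR p3
⇔ (p1 AND p1 AND p3) OR (p1 AND p1 AND p1) OR (p1 AND NOT p3 AND p3) OR (p1 AND NOT p3 AND p1) OR (p3 AND p1 AND p3) OR (p3 AND p1 AND p1) OR (p3 AND NOT p3 AND p3) OR (p3 AND NOT p3 AND p1) OR p3   [distribute AND over OR]
⇔ p1 OR p3   [simplify]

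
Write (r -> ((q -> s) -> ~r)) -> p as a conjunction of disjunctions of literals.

(r | p) & (~q | s | p)

(r -> ((q -> s) -> ~r)) -> p
⇔ ~(r -> ((q -> s) -> ~r)) | p   [eliminate ->]
⇔ ~(~r | ((q -> s) -> ~r)) | p   [eliminate ->]
⇔ ~(~r | ~(q -> s) | ~r) | p   [eliminate ->]
⇔ ~(~r | ~(~q | s) | ~r) | p   [eliminate ->]
⇔ (~~r & ~~(~q | s) & ~~r) | p   [De Morgan]
⇔ (r & ~~(~q | s) & ~~r) | p   [double negation]
⇔ (r & (~q | s) & ~~r) | p   [double negation]
⇔ (r & (~q | s) & r) | p   [double negation]
⇔ (r | p) & (~q | s | p) & (r | p)   [distribute | over &]
⇔ (r | p) & (~q | s | p)   [simplify]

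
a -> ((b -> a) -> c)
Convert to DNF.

a -> ((b -> a) -> c)
≡ ~a | ((b -> a) -> c)   — eliminate ->
≡ ~a | ~(b -> a) | c   — eliminate ->
≡ ~a | ~(~b | a) | c   — eliminate ->
≡ ~a | (~~b & ~a) | c   — De Morgan
≡ ~a | (b & ~a) | c   — double negation
≡ ~a | c   — simplify

~a | c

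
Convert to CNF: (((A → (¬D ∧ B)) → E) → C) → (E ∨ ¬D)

(A ∨ E ∨ ¬D) ∧ (¬C ∨ E ∨ ¬D)

(((A → (¬D ∧ B)) → E) → C) → (E ∨ ¬D)
= ¬(((A → (¬D ∧ B)) → E) → C) ∨ E ∨ ¬D   (eliminate →)
= ¬(¬((A → (¬D ∧ B)) → E) ∨ C) ∨ E ∨ ¬D   (eliminate →)
= ¬(¬(¬(A → (¬D ∧ B)) ∨ E) ∨ C) ∨ E ∨ ¬D   (eliminate →)
= ¬(¬(¬(¬A ∨ (¬D ∧ B)) ∨ E) ∨ C) ∨ E ∨ ¬D   (eliminate →)
= (¬¬(¬(¬A ∨ (¬D ∧ B)) ∨ E) ∧ ¬C) ∨ E ∨ ¬D   (De Morgan)
= ((¬(¬A ∨ (¬D ∧ B)) ∨ E) ∧ ¬C) ∨ E ∨ ¬D   (double negation)
= (((¬¬A ∧ ¬(¬D ∧ B)) ∨ E) ∧ ¬C) ∨ E ∨ ¬D   (De Morgan)
= (((A ∧ ¬(¬D ∧ B)) ∨ E) ∧ ¬C) ∨ E ∨ ¬D   (double negation)
= (((A ∧ (¬¬D ∨ ¬B)) ∨ E) ∧ ¬C) ∨ E ∨ ¬D   (De Morgan)
= (((A ∧ (D ∨ ¬B)) ∨ E) ∧ ¬C) ∨ E ∨ ¬D   (double negation)
= (A ∨ E ∨ E ∨ ¬D) ∧ (D ∨ ¬B ∨ E ∨ E ∨ ¬D) ∧ (¬C ∨ E ∨ ¬D)   (distribute ∨ over ∧)
= (A ∨ E ∨ ¬D) ∧ (¬C ∨ E ∨ ¬D)   (simplify)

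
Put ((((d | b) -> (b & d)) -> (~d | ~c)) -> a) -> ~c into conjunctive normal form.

(~b | ~d | ~c) & (~a | ~c)

((((d | b) -> (b & d)) -> (~d | ~c)) -> a) -> ~c
⇔ ~((((d | b) -> (b & d)) -> (~d | ~c)) -> a) | ~c   [eliminate ->]
⇔ ~(~(((d | b) -> (b & d)) -> (~d | ~c)) | a) | ~c   [eliminate ->]
⇔ ~(~(~((d | b) -> (b & d)) | ~d | ~c) | a) | ~c   [eliminate ->]
⇔ ~(~(~(~(d | b) | (b & d)) | ~d | ~c) | a) | ~c   [eliminate ->]
⇔ (~~(~(~(d | b) | (b & d)) | ~d | ~c) & ~a) | ~c   [De Morgan]
⇔ ((~(~(d | b) | (b & d)) | ~d | ~c) & ~a) | ~c   [double negation]
⇔ (((~~(d | b) & ~(b & d)) | ~d | ~c) & ~a) | ~c   [De Morgan]
⇔ ((((d | b) & ~(b & d)) | ~d | ~c) & ~a) | ~c   [double negation]
⇔ ((((d | b) & (~b | ~d)) | ~d | ~c) & ~a) | ~c   [De Morgan]
⇔ (d | b | ~d | ~c | ~c) & (~b | ~d | ~d | ~c | ~c) & (~a | ~c)   [distribute | over &]
⇔ (~b | ~d | ~c) & (~a | ~c)   [simplify]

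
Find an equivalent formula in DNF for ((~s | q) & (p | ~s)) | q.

((~s | q) & (p | ~s)) | q
≡ (~s & p) | (~s & ~s) | (q & p) | (q & ~s) | q
≡ ~s | q

~s | q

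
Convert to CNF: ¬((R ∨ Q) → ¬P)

(R ∨ Q) ∧ P

¬((R ∨ Q) → ¬P)
≡ ¬(¬(R ∨ Q) ∨ ¬P)
≡ ¬¬(R ∨ Q) ∧ ¬¬P
≡ (R ∨ Q) ∧ ¬¬P
≡ (R ∨ Q) ∧ P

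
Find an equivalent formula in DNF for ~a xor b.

(~a & ~b) | (a & b)

~a xor b
≡ (~a & ~b) | (~~a & b)   [expand xor]
≡ (~a & ~b) | (a & b)   [double negation]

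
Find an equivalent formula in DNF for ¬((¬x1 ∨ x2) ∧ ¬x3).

x1 ∧ ¬x2 ∨ x3

¬((¬x1 ∨ x2) ∧ ¬x3)
= ¬(¬x1 ∨ x2) ∨ ¬¬x3   (De Morgan)
= ¬¬x1 ∧ ¬x2 ∨ ¬¬x3   (De Morgan)
= x1 ∧ ¬x2 ∨ ¬¬x3   (double negation)
= x1 ∧ ¬x2 ∨ x3   (double negation)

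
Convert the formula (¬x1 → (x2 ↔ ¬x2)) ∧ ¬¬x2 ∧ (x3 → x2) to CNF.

(x1 ∨ ¬x2) ∧ x2

(¬x1 → (x2 ↔ ¬x2)) ∧ ¬¬x2 ∧ (x3 → x2)
≡ (¬¬x1 ∨ (x2 ↔ ¬x2)) ∧ ¬¬x2 ∧ (x3 → x2)   [eliminate →]
≡ (¬¬x1 ∨ ((x2 → ¬x2) ∧ (¬x2 → x2))) ∧ ¬¬x2 ∧ (x3 → x2)   [eliminate ↔]
≡ (¬¬x1 ∨ ((¬x2 ∨ ¬x2) ∧ (¬x2 → x2))) ∧ ¬¬x2 ∧ (x3 → x2)   [eliminate →]
≡ (¬¬x1 ∨ ((¬x2 ∨ ¬x2) ∧ (¬¬x2 ∨ x2))) ∧ ¬¬x2 ∧ (x3 → x2)   [eliminate →]
≡ (¬¬x1 ∨ ((¬x2 ∨ ¬x2) ∧ (¬¬x2 ∨ x2))) ∧ ¬¬x2 ∧ (¬x3 ∨ x2)   [eliminate →]
≡ (x1 ∨ ((¬x2 ∨ ¬x2) ∧ (¬¬x2 ∨ x2))) ∧ ¬¬x2 ∧ (¬x3 ∨ x2)   [double negation]
≡ (x1 ∨ ((¬x2 ∨ ¬x2) ∧ (x2 ∨ x2))) ∧ ¬¬x2 ∧ (¬x3 ∨ x2)   [double negation]
≡ (x1 ∨ ((¬x2 ∨ ¬x2) ∧ (x2 ∨ x2))) ∧ x2 ∧ (¬x3 ∨ x2)   [double negation]
≡ (x1 ∨ ¬x2 ∨ ¬x2) ∧ (x1 ∨ x2 ∨ x2) ∧ x2 ∧ (¬x3 ∨ x2)   [distribute ∨ over ∧]
≡ (x1 ∨ ¬x2) ∧ x2   [simplify]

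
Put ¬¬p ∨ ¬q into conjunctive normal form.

¬¬p ∨ ¬q
= p ∨ ¬q   — double negation

p ∨ ¬q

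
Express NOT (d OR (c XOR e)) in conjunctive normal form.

NOT (d OR (c XOR e))
≡ NOT (d OR ((c OR e) AND NOT (c AND e)))   — expand XOR
≡ NOT d AND NOT ((c OR e) AND NOT (c AND e))   — De Morgan
≡ NOT d AND (NOT (c OR e) OR NOT NOT (c AND e))   — De Morgan
≡ NOT d AND ((NOT c AND NOT e) OR NOT NOT (c AND e))   — De Morgan
≡ NOT d AND ((NOT c AND NOT e) OR (c AND e))   — double negation
≡ NOT d AND (NOT c OR c) AND (NOT c OR e) AND (NOT e OR c) AND (NOT e OR e)   — distribute OR over AND
≡ NOT d AND (NOT c OR e) AND (NOT e OR c)   — simplify

NOT d AND (NOT c OR e) AND (NOT e OR c)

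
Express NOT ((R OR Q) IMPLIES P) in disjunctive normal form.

NOT ((R OR Q) IMPLIES P)
≡ NOT (NOT (R OR Q) OR P)   [eliminate IMPLIES]
≡ NOT NOT (R OR Q) AND NOT P   [De Morgan]
≡ (R OR Q) AND NOT P   [double negation]
≡ (R AND NOT P) OR (Q AND NOT P)   [distribute AND over OR]

(R AND NOT P) OR (Q AND NOT P)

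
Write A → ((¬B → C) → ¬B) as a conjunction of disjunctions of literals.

¬A ∨ ¬B

A → ((¬B → C) → ¬B)
= ¬A ∨ ((¬B → C) → ¬B)   — eliminate →
= ¬A ∨ ¬(¬B → C) ∨ ¬B   — eliminate →
= ¬A ∨ ¬(¬¬B ∨ C) ∨ ¬B   — eliminate →
= ¬A ∨ (¬¬¬B ∧ ¬C) ∨ ¬B   — De Morgan
= ¬A ∨ (¬B ∧ ¬C) ∨ ¬B   — double negation
= (¬A ∨ ¬B ∨ ¬B) ∧ (¬A ∨ ¬C ∨ ¬B)   — distribute ∨ over ∧
= ¬A ∨ ¬B   — simplify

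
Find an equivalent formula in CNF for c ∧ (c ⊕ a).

c ∧ (¬c ∨ ¬a)

c ∧ (c ⊕ a)
= c ∧ (c ∨ a) ∧ ¬(c ∧ a)   (expand ⊕)
= c ∧ (c ∨ a) ∧ (¬c ∨ ¬a)   (De Morgan)
= c ∧ (¬c ∨ ¬a)   (simplify)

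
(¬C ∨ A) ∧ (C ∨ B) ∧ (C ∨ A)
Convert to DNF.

(¬C ∨ A) ∧ (C ∨ B) ∧ (C ∨ A)
≡ (¬C ∧ C ∧ C) ∨ (¬C ∧ C ∧ A) ∨ (¬C ∧ B ∧ C) ∨ (¬C ∧ B ∧ A) ∨ (A ∧ C ∧ C) ∨ (A ∧ C ∧ A) ∨ (A ∧ B ∧ C) ∨ (A ∧ B ∧ A)   [distribute ∧ over ∨]
≡ (A ∧ C) ∨ (A ∧ B)   [simplify]

(A ∧ C) ∨ (A ∧ B)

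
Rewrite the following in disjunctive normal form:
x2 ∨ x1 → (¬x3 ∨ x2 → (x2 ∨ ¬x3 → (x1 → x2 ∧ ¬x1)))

x3 ∧ ¬x2 ∨ ¬x1

x2 ∨ x1 → (¬x3 ∨ x2 → (x2 ∨ ¬x3 → (x1 → x2 ∧ ¬x1)))
≡ ¬(x2 ∨ x1) ∨ (¬x3 ∨ x2 → (x2 ∨ ¬x3 → (x1 → x2 ∧ ¬x1)))   — eliminate →
≡ ¬(x2 ∨ x1) ∨ ¬(¬x3 ∨ x2) ∨ (x2 ∨ ¬x3 → (x1 → x2 ∧ ¬x1))   — eliminate →
≡ ¬(x2 ∨ x1) ∨ ¬(¬x3 ∨ x2) ∨ ¬(x2 ∨ ¬x3) ∨ (x1 → x2 ∧ ¬x1)   — eliminate →
≡ ¬(x2 ∨ x1) ∨ ¬(¬x3 ∨ x2) ∨ ¬(x2 ∨ ¬x3) ∨ ¬x1 ∨ x2 ∧ ¬x1   — eliminate →
≡ ¬x2 ∧ ¬x1 ∨ ¬(¬x3 ∨ x2) ∨ ¬(x2 ∨ ¬x3) ∨ ¬x1 ∨ x2 ∧ ¬x1   — De Morgan
≡ ¬x2 ∧ ¬x1 ∨ ¬¬x3 ∧ ¬x2 ∨ ¬(x2 ∨ ¬x3) ∨ ¬x1 ∨ x2 ∧ ¬x1   — De Morgan
≡ ¬x2 ∧ ¬x1 ∨ x3 ∧ ¬x2 ∨ ¬(x2 ∨ ¬x3) ∨ ¬x1 ∨ x2 ∧ ¬x1   — double negation
≡ ¬x2 ∧ ¬x1 ∨ x3 ∧ ¬x2 ∨ ¬x2 ∧ ¬¬x3 ∨ ¬x1 ∨ x2 ∧ ¬x1   — De Morgan
≡ ¬x2 ∧ ¬x1 ∨ x3 ∧ ¬x2 ∨ ¬x2 ∧ x3 ∨ ¬x1 ∨ x2 ∧ ¬x1   — double negation
≡ x3 ∧ ¬x2 ∨ ¬x1   — simplify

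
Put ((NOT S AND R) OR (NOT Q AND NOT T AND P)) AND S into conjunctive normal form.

((NOT S AND R) OR (NOT Q AND NOT T AND P)) AND S
⇔ (NOT S OR NOT Q) AND (NOT S OR NOT T) AND (NOT S OR P) AND (R OR NOT Q) AND (R OR NOT T) AND (R OR P) AND S   — distribute OR over AND

(NOT S OR NOT Q) AND (NOT S OR NOT T) AND (NOT S OR P) AND (R OR NOT Q) AND (R OR NOT T) AND (R OR P) AND S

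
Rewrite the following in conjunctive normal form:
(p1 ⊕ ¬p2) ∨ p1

p1 ∨ ¬p2

(p1 ⊕ ¬p2) ∨ p1
≡ ((p1 ∨ ¬p2) ∧ ¬(p1 ∧ ¬p2)) ∨ p1   [expand ⊕]
≡ ((p1 ∨ ¬p2) ∧ (¬p1 ∨ ¬¬p2)) ∨ p1   [De Morgan]
≡ ((p1 ∨ ¬p2) ∧ (¬p1 ∨ p2)) ∨ p1   [double negation]
≡ (p1 ∨ ¬p2 ∨ p1) ∧ (¬p1 ∨ p2 ∨ p1)   [distribute ∨ over ∧]
≡ p1 ∨ ¬p2   [simplify]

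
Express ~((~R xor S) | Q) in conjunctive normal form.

~((~R xor S) | Q)
≡ ~(((~R | S) & ~(~R & S)) | Q)   [expand xor]
≡ ~((~R | S) & ~(~R & S)) & ~Q   [De Morgan]
≡ (~(~R | S) | ~~(~R & S)) & ~Q   [De Morgan]
≡ ((~~R & ~S) | ~~(~R & S)) & ~Q   [De Morgan]
≡ ((R & ~S) | ~~(~R & S)) & ~Q   [double negation]
≡ ((R & ~S) | (~R & S)) & ~Q   [double negation]
≡ (R | ~R) & (R | S) & (~S | ~R) & (~S | S) & ~Q   [distribute | over &]
≡ (R | S) & (~S | ~R) & ~Q   [simplify]

(R | S) & (~S | ~R) & ~Q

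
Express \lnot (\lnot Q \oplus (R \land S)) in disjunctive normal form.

(Q \land \lnot R) \lor (Q \land \lnot S) \lor (R \land S \land \lnot Q)

\lnot (\lnot Q \oplus (R \land S))
≡ \lnot ((\lnot Q \land \lnot (R \land S)) \lor (\lnot \lnot Q \land R \land S))   — expand \oplus
≡ \lnot (\lnot Q \land \lnot (R \land S)) \land \lnot (\lnot \lnot Q \land R \land S)   — De Morgan
≡ (\lnot \lnot Q \lor \lnot \lnot (R \land S)) \land \lnot (\lnot \lnot Q \land R \land S)   — De Morgan
≡ (Q \lor \lnot \lnot (R \land S)) \land \lnot (\lnot \lnot Q \land R \land S)   — double negation
≡ (Q \lor (R \land S)) \land \lnot (\lnot \lnot Q \land R \land S)   — double negation
≡ (Q \lor (R \land S)) \land (\lnot \lnot \lnot Q \lor \lnot R \lor \lnot S)   — De Morgan
≡ (Q \lor (R \land S)) \land (\lnot Q \lor \lnot R \lor \lnot S)   — double negation
≡ (Q \land \lnot Q) \lor (Q \land \lnot R) \lor (Q \land \lnot S) \lor (R \land S \land \lnot Q) \lor (R \land S \land \lnot R) \lor (R \land S \land \lnot S)   — distribute \land over \lor
≡ (Q \land \lnot R) \lor (Q \land \lnot S) \lor (R \land S \land \lnot Q)   — simplify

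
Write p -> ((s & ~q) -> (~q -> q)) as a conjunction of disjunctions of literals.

p -> ((s & ~q) -> (~q -> q))
= ~p | ((s & ~q) -> (~q -> q))   [eliminate ->]
= ~p | ~(s & ~q) | (~q -> q)   [eliminate ->]
= ~p | ~(s & ~q) | ~~q | q   [eliminate ->]
= ~p | ~s | ~~q | ~~q | q   [De Morgan]
= ~p | ~s | q | ~~q | q   [double negation]
= ~p | ~s | q | q | q   [double negation]
= ~p | ~s | q   [simplify]

~p | ~s | q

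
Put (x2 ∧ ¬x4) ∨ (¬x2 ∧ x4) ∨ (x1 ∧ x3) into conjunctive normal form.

(x2 ∨ x4 ∨ x1) ∧ (x2 ∨ x4 ∨ x3) ∧ (¬x4 ∨ ¬x2 ∨ x1) ∧ (¬x4 ∨ ¬x2 ∨ x3)

(x2 ∧ ¬x4) ∨ (¬x2 ∧ x4) ∨ (x1 ∧ x3)
≡ (x2 ∨ ¬x2 ∨ x1) ∧ (x2 ∨ ¬x2 ∨ x3) ∧ (x2 ∨ x4 ∨ x1) ∧ (x2 ∨ x4 ∨ x3) ∧ (¬x4 ∨ ¬x2 ∨ x1) ∧ (¬x4 ∨ ¬x2 ∨ x3) ∧ (¬x4 ∨ x4 ∨ x1) ∧ (¬x4 ∨ x4 ∨ x3)   [distribute ∨ over ∧]
≡ (x2 ∨ x4 ∨ x1) ∧ (x2 ∨ x4 ∨ x3) ∧ (¬x4 ∨ ¬x2 ∨ x1) ∧ (¬x4 ∨ ¬x2 ∨ x3)   [simplify]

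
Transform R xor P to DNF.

(R & ~P) | (~R & P)

R xor P
⇔ (R & ~P) | (~R & P)   [expand xor]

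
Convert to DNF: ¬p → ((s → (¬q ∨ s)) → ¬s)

p ∨ ¬s

¬p → ((s → (¬q ∨ s)) → ¬s)
≡ ¬¬p ∨ ((s → (¬q ∨ s)) → ¬s)   (eliminate →)
≡ ¬¬p ∨ ¬(s → (¬q ∨ s)) ∨ ¬s   (eliminate →)
≡ ¬¬p ∨ ¬(¬s ∨ ¬q ∨ s) ∨ ¬s   (eliminate →)
≡ p ∨ ¬(¬s ∨ ¬q ∨ s) ∨ ¬s   (double negation)
≡ p ∨ (¬¬s ∧ ¬¬q ∧ ¬s) ∨ ¬s   (De Morgan)
≡ p ∨ (s ∧ ¬¬q ∧ ¬s) ∨ ¬s   (double negation)
≡ p ∨ (s ∧ q ∧ ¬s) ∨ ¬s   (double negation)
≡ p ∨ ¬s   (simplify)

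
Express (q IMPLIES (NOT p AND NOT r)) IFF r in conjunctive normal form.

(q IMPLIES (NOT p AND NOT r)) IFF r
⇔ ((q IMPLIES (NOT p AND NOT r)) IMPLIES r) AND (r IMPLIES (q IMPLIES (NOT p AND NOT r)))   (eliminate IFF)
⇔ (NOT (q IMPLIES (NOT p AND NOT r)) OR r) AND (r IMPLIES (q IMPLIES (NOT p AND NOT r)))   (eliminate IMPLIES)
⇔ (NOT (NOT q OR (NOT p AND NOT r)) OR r) AND (r IMPLIES (q IMPLIES (NOT p AND NOT r)))   (eliminate IMPLIES)
⇔ (NOT (NOT q OR (NOT p AND NOT r)) OR r) AND (NOT r OR (q IMPLIES (NOT p AND NOT r)))   (eliminate IMPLIES)
⇔ (NOT (NOT q OR (NOT p AND NOT r)) OR r) AND (NOT r OR NOT q OR (NOT p AND NOT r))   (eliminate IMPLIES)
⇔ ((NOT NOT q AND NOT (NOT p AND NOT r)) OR r) AND (NOT r OR NOT q OR (NOT p AND NOT r))   (De Morgan)
⇔ ((q AND NOT (NOT p AND NOT r)) OR r) AND (NOT r OR NOT q OR (NOT p AND NOT r))   (double negation)
⇔ ((q AND (NOT NOT p OR NOT NOT r)) OR r) AND (NOT r OR NOT q OR (NOT p AND NOT r))   (De Morgan)
⇔ ((q AND (p OR NOT NOT r)) OR r) AND (NOT r OR NOT q OR (NOT p AND NOT r))   (double negation)
⇔ ((q AND (p OR r)) OR r) AND (NOT r OR NOT q OR (NOT p AND NOT r))   (double negation)
⇔ (q OR r) AND (p OR r OR r) AND (NOT r OR NOT q OR NOT p) AND (NOT r OR NOT q OR NOT r)   (distribute OR over AND)
⇔ (q OR r) AND (p OR r) AND (NOT r OR NOT q)   (simplify)

(q OR r) AND (p OR r) AND (NOT r OR NOT q)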